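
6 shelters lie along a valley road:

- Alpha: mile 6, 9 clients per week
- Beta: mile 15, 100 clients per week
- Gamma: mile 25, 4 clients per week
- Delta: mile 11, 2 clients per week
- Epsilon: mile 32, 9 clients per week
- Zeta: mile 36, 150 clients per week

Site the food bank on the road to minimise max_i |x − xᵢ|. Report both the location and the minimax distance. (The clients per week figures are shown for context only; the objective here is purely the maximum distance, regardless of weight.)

The 1-center on a line is the midpoint of the two extreme points: leftmost at 6, rightmost at 36.
Optimal location = (6 + 36)/2 = 21; maximum distance = (36 − 6)/2 = 15.

location 21, max distance 15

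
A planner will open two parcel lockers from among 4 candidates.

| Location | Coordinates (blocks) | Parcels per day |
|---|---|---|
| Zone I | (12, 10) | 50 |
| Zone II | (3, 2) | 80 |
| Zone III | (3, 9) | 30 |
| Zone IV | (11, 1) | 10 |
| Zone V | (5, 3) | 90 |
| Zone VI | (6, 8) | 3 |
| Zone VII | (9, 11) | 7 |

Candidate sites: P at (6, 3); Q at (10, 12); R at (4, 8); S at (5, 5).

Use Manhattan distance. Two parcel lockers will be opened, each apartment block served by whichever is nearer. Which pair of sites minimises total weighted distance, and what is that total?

{P, Q}, total 979

Evaluate every pair (each demand assigned to the nearer of the two):
  {P, Q}: total = 979
  {Q, S}: total = 1086
  {P, R}: total = 1102
  {R, S}: total = 1302
  {P, S}: total = 1342
  {Q, R}: total = 1500
Best pair: {P, Q} with total 979.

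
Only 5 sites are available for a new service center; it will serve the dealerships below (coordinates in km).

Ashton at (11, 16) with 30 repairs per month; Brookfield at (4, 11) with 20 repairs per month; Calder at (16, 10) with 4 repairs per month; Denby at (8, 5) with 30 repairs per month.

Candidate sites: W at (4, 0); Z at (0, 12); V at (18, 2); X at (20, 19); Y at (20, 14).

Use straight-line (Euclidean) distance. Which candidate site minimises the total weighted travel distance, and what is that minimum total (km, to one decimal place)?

Total weighted distance at each candidate:
  W (4, 0): total = 998.5
  Z (0, 12): total = 817.0
  V (18, 2): total = 1148.6
  X (20, 19): total = 1234.9
  Y (20, 14): total = 1074.8
Minimum is at Z with total 817.0 km.

Z, total 817.0 km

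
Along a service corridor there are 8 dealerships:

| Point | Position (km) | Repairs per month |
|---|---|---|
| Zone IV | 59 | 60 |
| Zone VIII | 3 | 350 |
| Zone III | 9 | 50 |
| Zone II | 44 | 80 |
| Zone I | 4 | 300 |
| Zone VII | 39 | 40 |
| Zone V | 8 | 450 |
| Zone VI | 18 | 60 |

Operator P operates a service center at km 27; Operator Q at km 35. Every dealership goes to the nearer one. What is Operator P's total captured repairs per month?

The indifferent point is the midpoint (27+35)/2 = 31; dealerships left of it (closer to Operator P at 27) go to Operator P, those right go to Operator Q.
  Zone VIII at 3 (w=350) → Operator P
  Zone I at 4 (w=300) → Operator P
  Zone V at 8 (w=450) → Operator P
  Zone III at 9 (w=50) → Operator P
  Zone VI at 18 (w=60) → Operator P
  Zone VII at 39 (w=40) → Operator Q
  Zone II at 44 (w=80) → Operator Q
  Zone IV at 59 (w=60) → Operator Q
Operator P captures 1210; Operator Q captures 180.

1210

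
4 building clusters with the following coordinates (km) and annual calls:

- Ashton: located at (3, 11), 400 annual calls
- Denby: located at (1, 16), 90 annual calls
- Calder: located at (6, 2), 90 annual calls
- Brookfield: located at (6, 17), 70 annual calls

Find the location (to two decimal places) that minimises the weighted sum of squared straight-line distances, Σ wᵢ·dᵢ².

The minimiser of Σwᵢ‖p−pᵢ‖² is the weighted centroid p* = (Σwᵢpᵢ)/(Σwᵢ).
Σwᵢ = 650.
Σwᵢxᵢ = 400·3 + 90·1 + 90·6 + 70·6 = 2250.
Σwᵢyᵢ = 400·11 + 90·16 + 90·2 + 70·17 = 7210.
x* = 2250/650 = 3.46, y* = 7210/650 = 11.09.

(3.46, 11.09)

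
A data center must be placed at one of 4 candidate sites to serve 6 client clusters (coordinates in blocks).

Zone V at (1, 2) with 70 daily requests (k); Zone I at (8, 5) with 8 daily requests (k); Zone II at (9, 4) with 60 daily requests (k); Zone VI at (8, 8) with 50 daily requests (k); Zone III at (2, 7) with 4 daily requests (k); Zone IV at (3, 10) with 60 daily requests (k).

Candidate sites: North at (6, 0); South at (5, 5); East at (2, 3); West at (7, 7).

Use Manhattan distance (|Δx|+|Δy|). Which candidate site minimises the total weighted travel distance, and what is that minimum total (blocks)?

South, total 1554 blocks

Total weighted distance at each candidate:
  North (6, 0): total = 2290
  South (5, 5): total = 1554
  East (2, 3): total = 1730
  West (7, 7): total = 1634
Minimum is at South with total 1554 blocks.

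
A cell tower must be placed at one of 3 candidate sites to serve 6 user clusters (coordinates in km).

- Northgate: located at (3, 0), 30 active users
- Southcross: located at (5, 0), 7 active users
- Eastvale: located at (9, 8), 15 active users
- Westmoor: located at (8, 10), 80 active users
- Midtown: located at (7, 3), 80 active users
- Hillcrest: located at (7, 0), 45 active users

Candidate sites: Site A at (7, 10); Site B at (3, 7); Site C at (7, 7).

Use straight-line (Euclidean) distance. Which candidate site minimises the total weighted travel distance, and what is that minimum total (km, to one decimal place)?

Total weighted distance at each candidate:
  Site A (7, 10): total = 1526.9
  Site B (3, 7): total = 1634.0
  Site C (7, 7): total = 1214.4
Minimum is at Site C with total 1214.4 km.

Site C, total 1214.4 km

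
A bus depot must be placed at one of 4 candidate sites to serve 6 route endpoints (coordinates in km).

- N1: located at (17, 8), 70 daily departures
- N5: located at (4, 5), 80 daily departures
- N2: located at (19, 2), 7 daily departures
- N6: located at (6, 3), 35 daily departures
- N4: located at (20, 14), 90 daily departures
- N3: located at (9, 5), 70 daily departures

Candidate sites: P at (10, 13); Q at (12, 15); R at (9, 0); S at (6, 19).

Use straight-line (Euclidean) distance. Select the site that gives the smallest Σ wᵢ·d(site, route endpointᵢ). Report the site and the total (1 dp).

P, total 3347.5 km

Total weighted distance at each candidate:
  P (10, 13): total = 3347.5
  Q (12, 15): total = 3656.0
  R (9, 0): total = 3529.9
  S (6, 19): total = 5270.3
Minimum is at P with total 3347.5 km.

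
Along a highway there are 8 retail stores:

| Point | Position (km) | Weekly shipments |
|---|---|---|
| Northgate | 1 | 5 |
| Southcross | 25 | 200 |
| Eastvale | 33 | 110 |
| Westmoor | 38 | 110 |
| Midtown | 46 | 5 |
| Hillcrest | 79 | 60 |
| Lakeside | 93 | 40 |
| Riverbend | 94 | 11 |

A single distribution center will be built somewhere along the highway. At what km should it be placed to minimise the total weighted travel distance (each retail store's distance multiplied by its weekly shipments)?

x = 33

For a sum of weighted absolute distances on a line, the optimum is the weighted median (not the mean). Total weight W = 541; half-weight = 270.5.
Sort by position and accumulate weight:
  km 1 (Northgate, w=5) → cum 5
  km 25 (Southcross, w=200) → cum 205
  km 33 (Eastvale, w=110) → cum 315  ≥ 270.5 → median here
  km 38 (Westmoor, w=110) → cum 425
  km 46 (Midtown, w=5) → cum 430
  km 79 (Hillcrest, w=60) → cum 490
  km 93 (Lakeside, w=40) → cum 530
  km 94 (Riverbend, w=11) → cum 541
Optimal location: km 33.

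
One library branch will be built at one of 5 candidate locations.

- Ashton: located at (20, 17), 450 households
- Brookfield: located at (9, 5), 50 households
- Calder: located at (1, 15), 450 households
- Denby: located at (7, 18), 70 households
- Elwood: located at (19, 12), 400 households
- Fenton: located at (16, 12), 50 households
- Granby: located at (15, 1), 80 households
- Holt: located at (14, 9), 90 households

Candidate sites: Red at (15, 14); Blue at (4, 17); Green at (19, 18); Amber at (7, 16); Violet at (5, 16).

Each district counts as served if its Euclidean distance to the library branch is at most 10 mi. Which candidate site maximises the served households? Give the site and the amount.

Coverage radius r = 10 mi; a point is covered iff (Δx)²+(Δy)² ≤ 10² = 100.
  Red (15, 14): covers {Ashton, Denby, Elwood, Fenton, Holt} → 1060
  Blue (4, 17): covers {Calder, Denby} → 520
  Green (19, 18): covers {Ashton, Elwood, Fenton} → 900
  Amber (7, 16): covers {Calder, Denby, Fenton, Holt} → 660
  Violet (5, 16): covers {Calder, Denby} → 520
Maximum coverage at Red: 1060 households.

Red, covering 1060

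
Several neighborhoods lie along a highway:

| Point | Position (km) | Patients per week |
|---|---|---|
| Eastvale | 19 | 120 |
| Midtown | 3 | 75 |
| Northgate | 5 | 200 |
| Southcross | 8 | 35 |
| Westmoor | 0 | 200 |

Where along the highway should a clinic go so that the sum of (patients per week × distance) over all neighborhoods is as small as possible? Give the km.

For a sum of weighted absolute distances on a line, the optimum is the weighted median (not the mean). Total weight W = 630; half-weight = 315.
Sort by position and accumulate weight:
  km 0 (Westmoor, w=200) → cum 200
  km 3 (Midtown, w=75) → cum 275
  km 5 (Northgate, w=200) → cum 475  ≥ 315 → median here
  km 8 (Southcross, w=35) → cum 510
  km 19 (Eastvale, w=120) → cum 630
Optimal location: km 5.

x = 5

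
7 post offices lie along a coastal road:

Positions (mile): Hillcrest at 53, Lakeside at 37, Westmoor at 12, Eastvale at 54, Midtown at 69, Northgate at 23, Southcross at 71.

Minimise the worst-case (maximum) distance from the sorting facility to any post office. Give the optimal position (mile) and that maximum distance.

location 41.5, max distance 29.5

The 1-center on a line is the midpoint of the two extreme points: leftmost at 12, rightmost at 71.
Optimal location = (12 + 71)/2 = 41.5; maximum distance = (71 − 12)/2 = 29.5.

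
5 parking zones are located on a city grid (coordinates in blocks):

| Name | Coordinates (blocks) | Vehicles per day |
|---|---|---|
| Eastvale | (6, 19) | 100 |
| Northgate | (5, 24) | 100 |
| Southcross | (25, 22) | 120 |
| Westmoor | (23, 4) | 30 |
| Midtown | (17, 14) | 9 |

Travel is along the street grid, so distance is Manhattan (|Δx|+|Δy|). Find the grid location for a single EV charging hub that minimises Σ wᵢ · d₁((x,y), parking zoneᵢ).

(6, 22)

Manhattan distance separates: Σwᵢ(|x−xᵢ|+|y−yᵢ|) = Σwᵢ|x−xᵢ| + Σwᵢ|y−yᵢ|, so x and y are optimised independently as 1-D weighted medians.
Total weight W = 359; half = 179.5.
x-coordinate, sorted with cumulative weight:
  x=5 (Northgate, w=100) cum 100
  x=6 (Eastvale, w=100) cum 200  ← median
  x=17 (Midtown, w=9) cum 209
  x=23 (Westmoor, w=30) cum 239
  x=25 (Southcross, w=120) cum 359
⇒ x* = 6
y-coordinate, sorted with cumulative weight:
  y=4 (Westmoor, w=30) cum 30
  y=14 (Midtown, w=9) cum 39
  y=19 (Eastvale, w=100) cum 139
  y=22 (Southcross, w=120) cum 259  ← median
  y=24 (Northgate, w=100) cum 359
⇒ y* = 22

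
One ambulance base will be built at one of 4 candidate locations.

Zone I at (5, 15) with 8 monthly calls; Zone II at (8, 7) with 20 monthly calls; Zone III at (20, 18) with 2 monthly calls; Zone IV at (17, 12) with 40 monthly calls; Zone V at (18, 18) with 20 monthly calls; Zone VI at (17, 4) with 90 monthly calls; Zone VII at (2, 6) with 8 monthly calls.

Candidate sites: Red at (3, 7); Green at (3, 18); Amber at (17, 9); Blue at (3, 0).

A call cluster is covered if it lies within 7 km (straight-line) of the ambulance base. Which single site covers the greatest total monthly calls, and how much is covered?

Coverage radius r = 7 km; a point is covered iff (Δx)²+(Δy)² ≤ 7² = 49.
  Red (3, 7): covers {Zone II, Zone VII} → 28
  Green (3, 18): covers {Zone I} → 8
  Amber (17, 9): covers {Zone IV, Zone VI} → 130
  Blue (3, 0): covers {Zone VII} → 8
Maximum coverage at Amber: 130 monthly calls.

Amber, covering 130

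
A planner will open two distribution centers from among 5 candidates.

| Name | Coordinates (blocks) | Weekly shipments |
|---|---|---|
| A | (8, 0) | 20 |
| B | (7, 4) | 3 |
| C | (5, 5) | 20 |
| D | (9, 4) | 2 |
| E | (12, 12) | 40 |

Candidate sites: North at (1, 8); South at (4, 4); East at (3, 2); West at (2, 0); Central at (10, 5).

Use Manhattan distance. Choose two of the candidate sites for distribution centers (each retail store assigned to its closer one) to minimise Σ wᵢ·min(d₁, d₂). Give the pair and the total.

Evaluate every pair (each demand assigned to the nearer of the two):
  {South, Central}: total = 553
  {West, Central}: total = 596
  {North, Central}: total = 616
  {East, Central}: total = 616
  {North, South}: total = 819
  {South, West}: total = 819
  {South, East}: total = 839
  {North, East}: total = 874
  {North, West}: total = 909
  {East, West}: total = 1014
Best pair: {South, Central} with total 553.

{South, Central}, total 553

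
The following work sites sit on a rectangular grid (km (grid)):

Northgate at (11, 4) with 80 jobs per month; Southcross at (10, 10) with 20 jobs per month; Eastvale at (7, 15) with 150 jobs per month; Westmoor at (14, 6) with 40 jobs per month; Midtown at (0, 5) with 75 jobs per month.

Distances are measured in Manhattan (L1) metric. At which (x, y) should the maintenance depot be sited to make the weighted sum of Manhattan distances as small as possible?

(7, 6)

Manhattan distance separates: Σwᵢ(|x−xᵢ|+|y−yᵢ|) = Σwᵢ|x−xᵢ| + Σwᵢ|y−yᵢ|, so x and y are optimised independently as 1-D weighted medians.
Total weight W = 365; half = 182.5.
x-coordinate, sorted with cumulative weight:
  x=0 (Midtown, w=75) cum 75
  x=7 (Eastvale, w=150) cum 225  ← median
  x=10 (Southcross, w=20) cum 245
  x=11 (Northgate, w=80) cum 325
  x=14 (Westmoor, w=40) cum 365
⇒ x* = 7
y-coordinate, sorted with cumulative weight:
  y=4 (Northgate, w=80) cum 80
  y=5 (Midtown, w=75) cum 155
  y=6 (Westmoor, w=40) cum 195  ← median
  y=10 (Southcross, w=20) cum 215
  y=15 (Eastvale, w=150) cum 365
⇒ y* = 6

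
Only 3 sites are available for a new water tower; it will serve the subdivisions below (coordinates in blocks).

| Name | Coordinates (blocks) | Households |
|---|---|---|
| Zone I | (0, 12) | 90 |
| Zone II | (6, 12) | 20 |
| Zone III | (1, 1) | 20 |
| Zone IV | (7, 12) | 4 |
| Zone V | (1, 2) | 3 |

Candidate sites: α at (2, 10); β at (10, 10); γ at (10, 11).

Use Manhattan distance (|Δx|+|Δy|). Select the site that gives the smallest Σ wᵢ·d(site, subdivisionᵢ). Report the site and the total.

α, total 735 blocks

Total weighted distance at each candidate:
  α (2, 10): total = 735
  β (10, 10): total = 1631
  γ (10, 11): total = 1540
Minimum is at α with total 735 blocks.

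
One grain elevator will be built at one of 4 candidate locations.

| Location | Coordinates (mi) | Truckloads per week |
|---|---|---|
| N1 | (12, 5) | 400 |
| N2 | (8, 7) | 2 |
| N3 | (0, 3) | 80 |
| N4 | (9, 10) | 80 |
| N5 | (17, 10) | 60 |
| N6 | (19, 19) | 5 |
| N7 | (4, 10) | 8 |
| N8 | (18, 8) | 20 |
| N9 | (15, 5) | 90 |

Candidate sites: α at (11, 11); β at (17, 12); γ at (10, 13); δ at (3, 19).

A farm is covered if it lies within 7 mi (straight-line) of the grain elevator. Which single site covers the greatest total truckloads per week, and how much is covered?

Coverage radius r = 7 mi; a point is covered iff (Δx)²+(Δy)² ≤ 7² = 49.
  α (11, 11): covers {N1, N2, N4, N5} → 542
  β (17, 12): covers {N5, N8} → 80
  γ (10, 13): covers {N2, N4, N7} → 90
  δ (3, 19): covers {none} → 0
Maximum coverage at α: 542 truckloads per week.

α, covering 542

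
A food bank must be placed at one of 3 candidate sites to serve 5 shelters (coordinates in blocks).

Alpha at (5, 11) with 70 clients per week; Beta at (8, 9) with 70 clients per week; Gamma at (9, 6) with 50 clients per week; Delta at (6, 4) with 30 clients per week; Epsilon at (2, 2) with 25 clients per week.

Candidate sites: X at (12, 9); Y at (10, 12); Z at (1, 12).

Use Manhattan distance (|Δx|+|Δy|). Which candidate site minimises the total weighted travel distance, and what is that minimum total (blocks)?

Y, total 1930 blocks

Total weighted distance at each candidate:
  X (12, 9): total = 1965
  Y (10, 12): total = 1930
  Z (1, 12): total = 2415
Minimum is at Y with total 1930 blocks.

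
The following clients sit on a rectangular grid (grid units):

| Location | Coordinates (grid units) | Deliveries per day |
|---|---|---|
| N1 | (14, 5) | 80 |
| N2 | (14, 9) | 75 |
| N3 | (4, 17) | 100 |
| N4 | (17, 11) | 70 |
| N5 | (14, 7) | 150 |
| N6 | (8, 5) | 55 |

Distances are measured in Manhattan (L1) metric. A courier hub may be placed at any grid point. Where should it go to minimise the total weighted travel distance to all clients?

Manhattan distance separates: Σwᵢ(|x−xᵢ|+|y−yᵢ|) = Σwᵢ|x−xᵢ| + Σwᵢ|y−yᵢ|, so x and y are optimised independently as 1-D weighted medians.
Total weight W = 530; half = 265.
x-coordinate, sorted with cumulative weight:
  x=4 (N3, w=100) cum 100
  x=8 (N6, w=55) cum 155
  x=14 (N1, w=80) cum 235
  x=14 (N2, w=75) cum 310  ← median
  x=14 (N5, w=150) cum 460
  x=17 (N4, w=70) cum 530
⇒ x* = 14
y-coordinate, sorted with cumulative weight:
  y=5 (N1, w=80) cum 80
  y=5 (N6, w=55) cum 135
  y=7 (N5, w=150) cum 285  ← median
  y=9 (N2, w=75) cum 360
  y=11 (N4, w=70) cum 430
  y=17 (N3, w=100) cum 530
⇒ y* = 7

(14, 7)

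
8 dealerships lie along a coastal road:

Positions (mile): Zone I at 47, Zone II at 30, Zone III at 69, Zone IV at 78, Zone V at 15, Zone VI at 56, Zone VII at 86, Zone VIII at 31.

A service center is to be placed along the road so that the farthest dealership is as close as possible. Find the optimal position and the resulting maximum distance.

location 50.5, max distance 35.5

The 1-center on a line is the midpoint of the two extreme points: leftmost at 15, rightmost at 86.
Optimal location = (15 + 86)/2 = 50.5; maximum distance = (86 − 15)/2 = 35.5.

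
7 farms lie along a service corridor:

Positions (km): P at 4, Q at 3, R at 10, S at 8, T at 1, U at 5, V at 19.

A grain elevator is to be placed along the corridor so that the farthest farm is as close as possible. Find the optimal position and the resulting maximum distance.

The 1-center on a line is the midpoint of the two extreme points: leftmost at 1, rightmost at 19.
Optimal location = (1 + 19)/2 = 10; maximum distance = (19 − 1)/2 = 9.

location 10, max distance 9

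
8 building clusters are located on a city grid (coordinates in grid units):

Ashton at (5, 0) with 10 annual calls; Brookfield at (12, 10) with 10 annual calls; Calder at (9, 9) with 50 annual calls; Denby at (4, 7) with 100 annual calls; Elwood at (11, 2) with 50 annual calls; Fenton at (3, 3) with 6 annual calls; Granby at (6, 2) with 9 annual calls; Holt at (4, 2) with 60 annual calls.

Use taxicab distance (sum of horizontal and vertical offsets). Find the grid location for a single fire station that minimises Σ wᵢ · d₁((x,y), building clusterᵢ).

(4, 7)

Manhattan distance separates: Σwᵢ(|x−xᵢ|+|y−yᵢ|) = Σwᵢ|x−xᵢ| + Σwᵢ|y−yᵢ|, so x and y are optimised independently as 1-D weighted medians.
Total weight W = 295; half = 147.5.
x-coordinate, sorted with cumulative weight:
  x=3 (Fenton, w=6) cum 6
  x=4 (Denby, w=100) cum 106
  x=4 (Holt, w=60) cum 166  ← median
  x=5 (Ashton, w=10) cum 176
  x=6 (Granby, w=9) cum 185
  x=9 (Calder, w=50) cum 235
  x=11 (Elwood, w=50) cum 285
  x=12 (Brookfield, w=10) cum 295
⇒ x* = 4
y-coordinate, sorted with cumulative weight:
  y=0 (Ashton, w=10) cum 10
  y=2 (Elwood, w=50) cum 60
  y=2 (Granby, w=9) cum 69
  y=2 (Holt, w=60) cum 129
  y=3 (Fenton, w=6) cum 135
  y=7 (Denby, w=100) cum 235  ← median
  y=9 (Calder, w=50) cum 285
  y=10 (Brookfield, w=10) cum 295
⇒ y* = 7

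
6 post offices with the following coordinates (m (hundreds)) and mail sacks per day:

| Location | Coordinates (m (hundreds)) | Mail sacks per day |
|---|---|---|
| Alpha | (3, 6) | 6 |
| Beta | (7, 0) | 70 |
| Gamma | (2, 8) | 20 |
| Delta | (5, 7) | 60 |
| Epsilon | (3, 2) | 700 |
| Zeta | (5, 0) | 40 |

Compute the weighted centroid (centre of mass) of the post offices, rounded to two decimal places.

The minimiser of Σwᵢ‖p−pᵢ‖² is the weighted centroid p* = (Σwᵢpᵢ)/(Σwᵢ).
Σwᵢ = 896.
Σwᵢxᵢ = 6·3 + 70·7 + 20·2 + 60·5 + 700·3 + 40·5 = 3148.
Σwᵢyᵢ = 6·6 + 70·0 + 20·8 + 60·7 + 700·2 + 40·0 = 2016.
x* = 3148/896 = 3.51, y* = 2016/896 = 2.25.

(3.51, 2.25)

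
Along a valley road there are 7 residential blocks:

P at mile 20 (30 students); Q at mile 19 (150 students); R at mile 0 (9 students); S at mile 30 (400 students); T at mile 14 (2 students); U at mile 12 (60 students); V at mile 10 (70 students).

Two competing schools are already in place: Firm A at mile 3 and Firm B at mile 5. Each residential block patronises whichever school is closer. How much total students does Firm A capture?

9

The indifferent point is the midpoint (3+5)/2 = 4; residential blocks left of it (closer to Firm A at 3) go to Firm A, those right go to Firm B.
  R at 0 (w=9) → Firm A
  V at 10 (w=70) → Firm B
  U at 12 (w=60) → Firm B
  T at 14 (w=2) → Firm B
  Q at 19 (w=150) → Firm B
  P at 20 (w=30) → Firm B
  S at 30 (w=400) → Firm B
Firm A captures 9; Firm B captures 712.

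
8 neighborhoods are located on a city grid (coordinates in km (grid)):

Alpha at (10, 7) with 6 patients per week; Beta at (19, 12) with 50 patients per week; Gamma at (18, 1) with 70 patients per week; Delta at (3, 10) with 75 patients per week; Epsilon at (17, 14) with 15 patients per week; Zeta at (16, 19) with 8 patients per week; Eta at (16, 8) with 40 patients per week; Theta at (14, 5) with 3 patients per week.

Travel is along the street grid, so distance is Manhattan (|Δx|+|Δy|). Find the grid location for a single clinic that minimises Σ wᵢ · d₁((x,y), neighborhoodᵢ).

(17, 10)

Manhattan distance separates: Σwᵢ(|x−xᵢ|+|y−yᵢ|) = Σwᵢ|x−xᵢ| + Σwᵢ|y−yᵢ|, so x and y are optimised independently as 1-D weighted medians.
Total weight W = 267; half = 133.5.
x-coordinate, sorted with cumulative weight:
  x=3 (Delta, w=75) cum 75
  x=10 (Alpha, w=6) cum 81
  x=14 (Theta, w=3) cum 84
  x=16 (Zeta, w=8) cum 92
  x=16 (Eta, w=40) cum 132
  x=17 (Epsilon, w=15) cum 147  ← median
  x=18 (Gamma, w=70) cum 217
  x=19 (Beta, w=50) cum 267
⇒ x* = 17
y-coordinate, sorted with cumulative weight:
  y=1 (Gamma, w=70) cum 70
  y=5 (Theta, w=3) cum 73
  y=7 (Alpha, w=6) cum 79
  y=8 (Eta, w=40) cum 119
  y=10 (Delta, w=75) cum 194  ← median
  y=12 (Beta, w=50) cum 244
  y=14 (Epsilon, w=15) cum 259
  y=19 (Zeta, w=8) cum 267
⇒ y* = 10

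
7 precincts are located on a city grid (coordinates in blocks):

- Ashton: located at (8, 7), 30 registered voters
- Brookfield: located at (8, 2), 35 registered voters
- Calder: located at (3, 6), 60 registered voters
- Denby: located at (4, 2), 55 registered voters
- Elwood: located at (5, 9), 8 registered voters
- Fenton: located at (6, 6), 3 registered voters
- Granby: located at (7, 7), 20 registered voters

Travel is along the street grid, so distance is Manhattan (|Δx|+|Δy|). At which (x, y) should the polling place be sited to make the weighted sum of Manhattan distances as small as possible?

Manhattan distance separates: Σwᵢ(|x−xᵢ|+|y−yᵢ|) = Σwᵢ|x−xᵢ| + Σwᵢ|y−yᵢ|, so x and y are optimised independently as 1-D weighted medians.
Total weight W = 211; half = 105.5.
x-coordinate, sorted with cumulative weight:
  x=3 (Calder, w=60) cum 60
  x=4 (Denby, w=55) cum 115  ← median
  x=5 (Elwood, w=8) cum 123
  x=6 (Fenton, w=3) cum 126
  x=7 (Granby, w=20) cum 146
  x=8 (Ashton, w=30) cum 176
  x=8 (Brookfield, w=35) cum 211
⇒ x* = 4
y-coordinate, sorted with cumulative weight:
  y=2 (Brookfield, w=35) cum 35
  y=2 (Denby, w=55) cum 90
  y=6 (Calder, w=60) cum 150  ← median
  y=6 (Fenton, w=3) cum 153
  y=7 (Ashton, w=30) cum 183
  y=7 (Granby, w=20) cum 203
  y=9 (Elwood, w=8) cum 211
⇒ y* = 6

(4, 6)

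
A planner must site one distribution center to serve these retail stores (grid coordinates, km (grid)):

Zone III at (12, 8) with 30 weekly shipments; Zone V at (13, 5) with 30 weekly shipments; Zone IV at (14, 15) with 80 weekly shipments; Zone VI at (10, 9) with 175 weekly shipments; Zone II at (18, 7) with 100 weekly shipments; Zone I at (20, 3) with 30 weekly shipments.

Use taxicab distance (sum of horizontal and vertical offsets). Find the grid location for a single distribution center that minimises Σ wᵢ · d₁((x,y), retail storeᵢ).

(13, 9)

Manhattan distance separates: Σwᵢ(|x−xᵢ|+|y−yᵢ|) = Σwᵢ|x−xᵢ| + Σwᵢ|y−yᵢ|, so x and y are optimised independently as 1-D weighted medians.
Total weight W = 445; half = 222.5.
x-coordinate, sorted with cumulative weight:
  x=10 (Zone VI, w=175) cum 175
  x=12 (Zone III, w=30) cum 205
  x=13 (Zone V, w=30) cum 235  ← median
  x=14 (Zone IV, w=80) cum 315
  x=18 (Zone II, w=100) cum 415
  x=20 (Zone I, w=30) cum 445
⇒ x* = 13
y-coordinate, sorted with cumulative weight:
  y=3 (Zone I, w=30) cum 30
  y=5 (Zone V, w=30) cum 60
  y=7 (Zone II, w=100) cum 160
  y=8 (Zone III, w=30) cum 190
  y=9 (Zone VI, w=175) cum 365  ← median
  y=15 (Zone IV, w=80) cum 445
⇒ y* = 9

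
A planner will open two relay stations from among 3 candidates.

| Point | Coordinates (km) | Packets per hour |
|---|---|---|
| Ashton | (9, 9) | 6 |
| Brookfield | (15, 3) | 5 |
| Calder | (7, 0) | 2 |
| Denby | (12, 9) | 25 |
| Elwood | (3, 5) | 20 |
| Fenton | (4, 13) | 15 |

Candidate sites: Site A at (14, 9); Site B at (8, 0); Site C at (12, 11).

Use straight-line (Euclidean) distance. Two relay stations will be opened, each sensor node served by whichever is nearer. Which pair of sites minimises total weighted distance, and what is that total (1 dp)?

{Site B, Site C}, total 376.8

Evaluate every pair (each demand assigned to the nearer of the two):
  {Site B, Site C}: total = 376.8
  {Site A, Site B}: total = 415.4
  {Site A, Site C}: total = 464.9
Best pair: {Site B, Site C} with total 376.8.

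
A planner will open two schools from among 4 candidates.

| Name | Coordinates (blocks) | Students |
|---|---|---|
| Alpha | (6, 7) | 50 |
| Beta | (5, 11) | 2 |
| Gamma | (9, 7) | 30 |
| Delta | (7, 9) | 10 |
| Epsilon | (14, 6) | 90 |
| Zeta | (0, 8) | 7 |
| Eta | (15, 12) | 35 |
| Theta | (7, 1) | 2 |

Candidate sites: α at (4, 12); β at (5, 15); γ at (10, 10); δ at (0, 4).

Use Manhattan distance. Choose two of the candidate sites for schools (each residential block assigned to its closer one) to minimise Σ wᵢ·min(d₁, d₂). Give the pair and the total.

{γ, δ}, total 1535

Evaluate every pair (each demand assigned to the nearer of the two):
  {γ, δ}: total = 1535
  {α, γ}: total = 1559
  {β, γ}: total = 1591
  {α, δ}: total = 2587
  {α, β}: total = 2623
  {β, δ}: total = 2841
Best pair: {γ, δ} with total 1535.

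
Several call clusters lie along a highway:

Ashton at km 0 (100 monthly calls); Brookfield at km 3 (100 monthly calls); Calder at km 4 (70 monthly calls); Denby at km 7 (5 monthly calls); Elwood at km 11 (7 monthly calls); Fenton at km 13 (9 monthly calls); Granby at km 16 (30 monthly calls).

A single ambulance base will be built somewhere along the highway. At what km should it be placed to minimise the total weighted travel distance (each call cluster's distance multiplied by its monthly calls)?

For a sum of weighted absolute distances on a line, the optimum is the weighted median (not the mean). Total weight W = 321; half-weight = 160.5.
Sort by position and accumulate weight:
  km 0 (Ashton, w=100) → cum 100
  km 3 (Brookfield, w=100) → cum 200  ≥ 160.5 → median here
  km 4 (Calder, w=70) → cum 270
  km 7 (Denby, w=5) → cum 275
  km 11 (Elwood, w=7) → cum 282
  km 13 (Fenton, w=9) → cum 291
  km 16 (Granby, w=30) → cum 321
Optimal location: km 3.

x = 3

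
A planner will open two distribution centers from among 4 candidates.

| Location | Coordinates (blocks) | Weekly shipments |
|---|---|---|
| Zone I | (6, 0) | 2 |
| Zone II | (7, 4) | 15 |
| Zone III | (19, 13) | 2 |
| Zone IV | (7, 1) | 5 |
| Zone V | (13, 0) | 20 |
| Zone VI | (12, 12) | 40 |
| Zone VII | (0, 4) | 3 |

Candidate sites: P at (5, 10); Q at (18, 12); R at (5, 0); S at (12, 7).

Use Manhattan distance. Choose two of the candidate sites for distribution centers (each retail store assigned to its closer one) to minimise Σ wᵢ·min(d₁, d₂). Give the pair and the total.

Evaluate every pair (each demand assigned to the nearer of the two):
  {R, S}: total = 520
  {Q, R}: total = 538
  {Q, S}: total = 610
  {P, S}: total = 616
  {P, R}: total = 688
  {P, Q}: total = 814
Best pair: {R, S} with total 520.

{R, S}, total 520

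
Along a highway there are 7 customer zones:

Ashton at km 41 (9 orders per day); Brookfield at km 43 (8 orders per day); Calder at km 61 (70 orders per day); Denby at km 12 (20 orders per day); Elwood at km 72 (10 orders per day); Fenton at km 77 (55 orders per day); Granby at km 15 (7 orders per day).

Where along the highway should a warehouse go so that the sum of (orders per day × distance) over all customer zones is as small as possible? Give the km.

x = 61

For a sum of weighted absolute distances on a line, the optimum is the weighted median (not the mean). Total weight W = 179; half-weight = 89.5.
Sort by position and accumulate weight:
  km 12 (Denby, w=20) → cum 20
  km 15 (Granby, w=7) → cum 27
  km 41 (Ashton, w=9) → cum 36
  km 43 (Brookfield, w=8) → cum 44
  km 61 (Calder, w=70) → cum 114  ≥ 89.5 → median here
  km 72 (Elwood, w=10) → cum 124
  km 77 (Fenton, w=55) → cum 179
Optimal location: km 61.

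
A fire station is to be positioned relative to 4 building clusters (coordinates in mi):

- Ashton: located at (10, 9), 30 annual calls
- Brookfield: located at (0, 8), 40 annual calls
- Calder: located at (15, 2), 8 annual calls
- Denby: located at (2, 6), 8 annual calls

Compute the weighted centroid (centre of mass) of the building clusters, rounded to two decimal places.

The minimiser of Σwᵢ‖p−pᵢ‖² is the weighted centroid p* = (Σwᵢpᵢ)/(Σwᵢ).
Σwᵢ = 86.
Σwᵢxᵢ = 30·10 + 40·0 + 8·15 + 8·2 = 436.
Σwᵢyᵢ = 30·9 + 40·8 + 8·2 + 8·6 = 654.
x* = 436/86 = 5.07, y* = 654/86 = 7.60.

(5.07, 7.60)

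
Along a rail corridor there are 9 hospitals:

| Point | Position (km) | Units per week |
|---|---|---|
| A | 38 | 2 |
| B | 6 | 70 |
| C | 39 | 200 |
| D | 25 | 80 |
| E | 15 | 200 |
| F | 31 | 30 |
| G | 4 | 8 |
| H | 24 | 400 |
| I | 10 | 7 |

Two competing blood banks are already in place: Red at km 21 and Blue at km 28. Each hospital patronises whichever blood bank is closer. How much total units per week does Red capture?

The indifferent point is the midpoint (21+28)/2 = 24.5; hospitals left of it (closer to Red at 21) go to Red, those right go to Blue.
  G at 4 (w=8) → Red
  B at 6 (w=70) → Red
  I at 10 (w=7) → Red
  E at 15 (w=200) → Red
  H at 24 (w=400) → Red
  D at 25 (w=80) → Blue
  F at 31 (w=30) → Blue
  A at 38 (w=2) → Blue
  C at 39 (w=200) → Blue
Red captures 685; Blue captures 312.

685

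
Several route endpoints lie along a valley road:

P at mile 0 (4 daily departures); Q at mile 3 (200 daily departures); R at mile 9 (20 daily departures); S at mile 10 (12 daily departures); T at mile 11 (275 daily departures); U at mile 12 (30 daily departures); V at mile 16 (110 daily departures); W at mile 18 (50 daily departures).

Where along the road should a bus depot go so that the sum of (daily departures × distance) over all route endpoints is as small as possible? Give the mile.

x = 11

For a sum of weighted absolute distances on a line, the optimum is the weighted median (not the mean). Total weight W = 701; half-weight = 350.5.
Sort by position and accumulate weight:
  mile 0 (P, w=4) → cum 4
  mile 3 (Q, w=200) → cum 204
  mile 9 (R, w=20) → cum 224
  mile 10 (S, w=12) → cum 236
  mile 11 (T, w=275) → cum 511  ≥ 350.5 → median here
  mile 12 (U, w=30) → cum 541
  mile 16 (V, w=110) → cum 651
  mile 18 (W, w=50) → cum 701
Optimal location: mile 11.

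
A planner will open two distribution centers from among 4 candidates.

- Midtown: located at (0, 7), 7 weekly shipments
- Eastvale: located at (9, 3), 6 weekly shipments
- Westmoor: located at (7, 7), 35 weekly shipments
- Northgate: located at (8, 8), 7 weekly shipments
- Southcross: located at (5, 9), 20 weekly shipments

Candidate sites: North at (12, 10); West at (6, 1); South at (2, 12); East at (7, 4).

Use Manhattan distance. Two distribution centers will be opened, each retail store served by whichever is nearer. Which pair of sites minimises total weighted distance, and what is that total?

Evaluate every pair (each demand assigned to the nearer of the two):
  {South, East}: total = 327
  {North, East}: total = 368
  {West, East}: total = 368
  {West, South}: total = 507
  {North, South}: total = 551
  {North, West}: total = 561
Best pair: {South, East} with total 327.

{South, East}, total 327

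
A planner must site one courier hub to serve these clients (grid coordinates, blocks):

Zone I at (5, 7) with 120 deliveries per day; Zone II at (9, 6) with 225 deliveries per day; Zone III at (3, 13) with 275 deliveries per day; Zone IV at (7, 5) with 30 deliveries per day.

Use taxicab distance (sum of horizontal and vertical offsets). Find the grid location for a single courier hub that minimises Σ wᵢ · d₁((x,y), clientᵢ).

(5, 7)

Manhattan distance separates: Σwᵢ(|x−xᵢ|+|y−yᵢ|) = Σwᵢ|x−xᵢ| + Σwᵢ|y−yᵢ|, so x and y are optimised independently as 1-D weighted medians.
Total weight W = 650; half = 325.
x-coordinate, sorted with cumulative weight:
  x=3 (Zone III, w=275) cum 275
  x=5 (Zone I, w=120) cum 395  ← median
  x=7 (Zone IV, w=30) cum 425
  x=9 (Zone II, w=225) cum 650
⇒ x* = 5
y-coordinate, sorted with cumulative weight:
  y=5 (Zone IV, w=30) cum 30
  y=6 (Zone II, w=225) cum 255
  y=7 (Zone I, w=120) cum 375  ← median
  y=13 (Zone III, w=275) cum 650
⇒ y* = 7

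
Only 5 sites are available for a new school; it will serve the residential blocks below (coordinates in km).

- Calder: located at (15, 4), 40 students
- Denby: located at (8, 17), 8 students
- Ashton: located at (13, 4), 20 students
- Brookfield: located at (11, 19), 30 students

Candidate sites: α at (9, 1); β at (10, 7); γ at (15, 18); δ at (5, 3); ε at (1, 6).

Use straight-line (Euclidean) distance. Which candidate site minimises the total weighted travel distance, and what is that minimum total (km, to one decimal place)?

β, total 760.9 km

Total weighted distance at each candidate:
  α (9, 1): total = 1039.9
  β (10, 7): total = 760.9
  γ (15, 18): total = 1023.1
  δ (5, 3): total = 1190.4
  ε (1, 6): total = 1405.3
Minimum is at β with total 760.9 km.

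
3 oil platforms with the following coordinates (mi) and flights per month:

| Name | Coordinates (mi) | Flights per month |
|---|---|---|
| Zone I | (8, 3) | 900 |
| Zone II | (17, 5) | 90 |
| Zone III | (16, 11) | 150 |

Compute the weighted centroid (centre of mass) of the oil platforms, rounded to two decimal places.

The minimiser of Σwᵢ‖p−pᵢ‖² is the weighted centroid p* = (Σwᵢpᵢ)/(Σwᵢ).
Σwᵢ = 1140.
Σwᵢxᵢ = 900·8 + 90·17 + 150·16 = 11130.
Σwᵢyᵢ = 900·3 + 90·5 + 150·11 = 4800.
x* = 11130/1140 = 9.76, y* = 4800/1140 = 4.21.

(9.76, 4.21)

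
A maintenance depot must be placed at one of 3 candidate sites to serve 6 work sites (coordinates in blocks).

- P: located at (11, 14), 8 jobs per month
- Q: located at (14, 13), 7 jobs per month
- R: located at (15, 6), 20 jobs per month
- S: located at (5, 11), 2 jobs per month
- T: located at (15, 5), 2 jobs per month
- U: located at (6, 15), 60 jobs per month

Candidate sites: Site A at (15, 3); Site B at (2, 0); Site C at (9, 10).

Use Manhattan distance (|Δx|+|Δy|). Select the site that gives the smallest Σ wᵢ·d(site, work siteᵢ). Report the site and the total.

Total weighted distance at each candidate:
  Site A (15, 3): total = 1557
  Site B (2, 0): total = 1943
  Site C (9, 10): total = 816
Minimum is at Site C with total 816 blocks.

Site C, total 816 blocks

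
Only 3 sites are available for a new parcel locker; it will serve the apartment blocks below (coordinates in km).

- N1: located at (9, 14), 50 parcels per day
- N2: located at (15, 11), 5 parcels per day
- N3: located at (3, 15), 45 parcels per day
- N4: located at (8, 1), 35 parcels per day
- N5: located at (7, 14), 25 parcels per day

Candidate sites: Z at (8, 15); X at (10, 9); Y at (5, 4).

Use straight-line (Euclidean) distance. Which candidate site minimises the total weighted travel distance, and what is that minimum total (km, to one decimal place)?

Z, total 861.4 km

Total weighted distance at each candidate:
  Z (8, 15): total = 861.4
  X (10, 9): total = 1131.1
  Y (5, 4): total = 1506.1
Minimum is at Z with total 861.4 km.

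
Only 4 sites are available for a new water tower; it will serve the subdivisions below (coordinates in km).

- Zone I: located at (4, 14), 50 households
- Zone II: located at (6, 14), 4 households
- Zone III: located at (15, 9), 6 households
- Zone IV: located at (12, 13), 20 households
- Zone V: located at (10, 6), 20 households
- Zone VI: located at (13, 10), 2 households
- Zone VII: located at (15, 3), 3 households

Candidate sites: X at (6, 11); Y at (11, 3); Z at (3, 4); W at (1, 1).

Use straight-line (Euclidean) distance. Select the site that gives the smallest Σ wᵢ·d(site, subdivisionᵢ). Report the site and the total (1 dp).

Total weighted distance at each candidate:
  X (6, 11): total = 552.4
  Y (11, 3): total = 1034.3
  Z (3, 4): total = 1081.9
  W (1, 1): total = 1423.5
Minimum is at X with total 552.4 km.

X, total 552.4 km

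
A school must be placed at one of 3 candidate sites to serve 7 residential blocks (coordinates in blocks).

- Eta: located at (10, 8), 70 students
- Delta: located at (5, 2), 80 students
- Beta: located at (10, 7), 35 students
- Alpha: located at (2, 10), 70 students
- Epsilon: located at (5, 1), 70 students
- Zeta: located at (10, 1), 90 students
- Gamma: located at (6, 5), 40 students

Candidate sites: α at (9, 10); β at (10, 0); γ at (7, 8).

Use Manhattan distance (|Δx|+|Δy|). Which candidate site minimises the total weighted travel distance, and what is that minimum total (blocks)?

Total weighted distance at each candidate:
  α (9, 10): total = 3930
  β (10, 0): total = 3495
  γ (7, 8): total = 3170
Minimum is at γ with total 3170 blocks.

γ, total 3170 blocks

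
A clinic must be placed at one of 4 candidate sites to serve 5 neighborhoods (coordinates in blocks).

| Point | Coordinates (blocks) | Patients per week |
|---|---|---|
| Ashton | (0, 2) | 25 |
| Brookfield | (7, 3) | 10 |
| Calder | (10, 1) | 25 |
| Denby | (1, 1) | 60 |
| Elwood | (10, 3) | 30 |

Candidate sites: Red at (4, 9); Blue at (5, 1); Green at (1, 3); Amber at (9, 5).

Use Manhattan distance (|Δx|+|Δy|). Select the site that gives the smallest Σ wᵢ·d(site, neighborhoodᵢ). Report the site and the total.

Total weighted distance at each candidate:
  Red (4, 9): total = 1735
  Blue (5, 1): total = 765
  Green (1, 3): total = 775
  Amber (9, 5): total = 1275
Minimum is at Blue with total 765 blocks.

Blue, total 765 blocks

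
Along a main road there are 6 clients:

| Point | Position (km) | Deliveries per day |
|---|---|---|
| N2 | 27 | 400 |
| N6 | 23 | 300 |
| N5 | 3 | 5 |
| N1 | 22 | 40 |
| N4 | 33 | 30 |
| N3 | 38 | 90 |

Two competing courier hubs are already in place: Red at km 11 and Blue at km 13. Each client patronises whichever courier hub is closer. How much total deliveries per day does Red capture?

5

The indifferent point is the midpoint (11+13)/2 = 12; clients left of it (closer to Red at 11) go to Red, those right go to Blue.
  N5 at 3 (w=5) → Red
  N1 at 22 (w=40) → Blue
  N6 at 23 (w=300) → Blue
  N2 at 27 (w=400) → Blue
  N4 at 33 (w=30) → Blue
  N3 at 38 (w=90) → Blue
Red captures 5; Blue captures 860.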